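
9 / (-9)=-1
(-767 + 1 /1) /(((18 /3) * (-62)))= 383 /186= 2.06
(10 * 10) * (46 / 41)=4600 / 41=112.20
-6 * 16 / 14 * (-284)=13632 / 7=1947.43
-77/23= -3.35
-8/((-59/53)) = 424/59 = 7.19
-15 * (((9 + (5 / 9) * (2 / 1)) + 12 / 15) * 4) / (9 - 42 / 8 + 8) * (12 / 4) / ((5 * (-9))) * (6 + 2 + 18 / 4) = 19640 / 423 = 46.43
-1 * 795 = -795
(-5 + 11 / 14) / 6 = -59 / 84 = -0.70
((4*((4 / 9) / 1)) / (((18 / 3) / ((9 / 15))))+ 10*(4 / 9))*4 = 18.49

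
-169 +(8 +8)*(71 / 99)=-15595 / 99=-157.53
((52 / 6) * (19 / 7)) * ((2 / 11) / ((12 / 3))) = 247 / 231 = 1.07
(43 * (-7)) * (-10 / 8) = 1505 / 4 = 376.25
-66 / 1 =-66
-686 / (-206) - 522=-53423 / 103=-518.67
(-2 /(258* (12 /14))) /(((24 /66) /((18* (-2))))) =77 /86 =0.90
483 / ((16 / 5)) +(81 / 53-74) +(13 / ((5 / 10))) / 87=5810941 / 73776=78.76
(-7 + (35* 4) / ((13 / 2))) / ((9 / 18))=378 / 13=29.08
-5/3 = -1.67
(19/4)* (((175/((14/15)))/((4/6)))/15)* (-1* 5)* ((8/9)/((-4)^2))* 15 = -371.09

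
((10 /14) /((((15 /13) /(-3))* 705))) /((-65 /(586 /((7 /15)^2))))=1758 /16121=0.11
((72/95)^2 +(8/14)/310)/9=1128538/17625825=0.06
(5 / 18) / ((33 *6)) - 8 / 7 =-28477 / 24948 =-1.14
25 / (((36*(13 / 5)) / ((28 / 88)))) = 875 / 10296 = 0.08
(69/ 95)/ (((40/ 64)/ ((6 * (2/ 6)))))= 1104/ 475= 2.32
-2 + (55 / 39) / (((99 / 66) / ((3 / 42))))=-1583 / 819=-1.93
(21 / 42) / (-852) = -1 / 1704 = -0.00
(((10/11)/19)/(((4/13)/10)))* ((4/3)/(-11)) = -1300/6897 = -0.19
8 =8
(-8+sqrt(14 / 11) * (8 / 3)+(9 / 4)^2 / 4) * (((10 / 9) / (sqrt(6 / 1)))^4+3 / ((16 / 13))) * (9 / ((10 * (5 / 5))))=-1009794641 / 67184640+2342911 * sqrt(154) / 4330260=-8.32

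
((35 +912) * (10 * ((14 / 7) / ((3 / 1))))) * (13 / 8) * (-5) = -307775 / 6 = -51295.83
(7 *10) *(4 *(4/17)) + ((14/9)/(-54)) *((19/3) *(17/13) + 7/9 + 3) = 31674811/483327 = 65.53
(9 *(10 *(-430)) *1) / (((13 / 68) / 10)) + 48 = -26315376 / 13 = -2024259.69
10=10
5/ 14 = 0.36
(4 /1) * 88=352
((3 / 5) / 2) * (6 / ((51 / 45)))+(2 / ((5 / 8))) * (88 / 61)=32171 / 5185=6.20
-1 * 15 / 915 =-1 / 61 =-0.02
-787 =-787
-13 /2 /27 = -13 /54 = -0.24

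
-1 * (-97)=97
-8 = -8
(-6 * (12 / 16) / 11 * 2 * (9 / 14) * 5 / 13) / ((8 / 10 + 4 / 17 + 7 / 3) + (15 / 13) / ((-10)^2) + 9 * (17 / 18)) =-0.02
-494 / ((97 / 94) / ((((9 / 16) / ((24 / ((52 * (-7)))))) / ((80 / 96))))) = 9507771 / 1940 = 4900.91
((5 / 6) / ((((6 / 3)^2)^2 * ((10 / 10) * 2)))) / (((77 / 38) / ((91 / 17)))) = 1235 / 17952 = 0.07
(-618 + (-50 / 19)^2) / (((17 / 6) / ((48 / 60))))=-5294352 / 30685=-172.54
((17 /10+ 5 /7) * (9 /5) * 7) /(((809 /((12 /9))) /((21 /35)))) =3042 /101125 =0.03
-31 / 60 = -0.52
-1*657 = -657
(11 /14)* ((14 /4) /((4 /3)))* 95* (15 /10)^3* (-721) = -61029045 /128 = -476789.41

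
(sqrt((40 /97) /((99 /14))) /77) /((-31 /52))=-208*sqrt(37345) /7640787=-0.01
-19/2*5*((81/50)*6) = -4617/10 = -461.70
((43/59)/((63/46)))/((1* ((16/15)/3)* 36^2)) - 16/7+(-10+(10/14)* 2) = -10.86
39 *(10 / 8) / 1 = 195 / 4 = 48.75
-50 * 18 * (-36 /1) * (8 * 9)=2332800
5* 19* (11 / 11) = 95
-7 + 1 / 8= -55 / 8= -6.88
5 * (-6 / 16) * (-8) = 15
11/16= 0.69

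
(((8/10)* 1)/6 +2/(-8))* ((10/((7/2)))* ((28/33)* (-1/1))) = 28/99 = 0.28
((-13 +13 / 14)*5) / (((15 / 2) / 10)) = -1690 / 21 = -80.48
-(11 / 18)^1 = -11 / 18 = -0.61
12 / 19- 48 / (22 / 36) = -16284 / 209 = -77.91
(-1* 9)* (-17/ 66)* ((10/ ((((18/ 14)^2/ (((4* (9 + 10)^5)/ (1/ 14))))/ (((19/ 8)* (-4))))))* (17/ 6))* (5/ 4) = -116587926147175/ 1782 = -65425323314.91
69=69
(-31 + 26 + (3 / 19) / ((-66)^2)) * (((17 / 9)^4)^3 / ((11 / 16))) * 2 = -642930630249888020632 / 21427081644204027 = -30005.52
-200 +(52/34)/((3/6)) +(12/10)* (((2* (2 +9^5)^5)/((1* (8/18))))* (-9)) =-2966138854337759685281973621/85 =-34895751227503055120964400.00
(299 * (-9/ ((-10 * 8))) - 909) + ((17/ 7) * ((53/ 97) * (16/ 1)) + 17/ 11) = -509437081/ 597520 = -852.59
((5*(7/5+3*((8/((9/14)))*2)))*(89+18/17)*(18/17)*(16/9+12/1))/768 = 54153001/83232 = 650.63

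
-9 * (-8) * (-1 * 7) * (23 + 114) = -69048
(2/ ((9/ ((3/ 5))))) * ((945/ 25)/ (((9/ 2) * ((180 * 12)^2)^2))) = 7/ 136048896000000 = 0.00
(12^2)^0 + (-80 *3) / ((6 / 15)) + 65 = -534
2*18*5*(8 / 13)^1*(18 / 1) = 25920 / 13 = 1993.85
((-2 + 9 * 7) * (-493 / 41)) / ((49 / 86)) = -1287.35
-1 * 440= -440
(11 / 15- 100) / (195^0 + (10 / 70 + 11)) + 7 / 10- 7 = -36911 / 2550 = -14.47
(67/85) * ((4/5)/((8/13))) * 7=6097/850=7.17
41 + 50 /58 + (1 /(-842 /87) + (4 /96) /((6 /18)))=4090869 /97672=41.88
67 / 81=0.83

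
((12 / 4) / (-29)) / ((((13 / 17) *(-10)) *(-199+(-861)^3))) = -3 / 141547439800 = -0.00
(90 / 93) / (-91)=-30 / 2821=-0.01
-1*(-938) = 938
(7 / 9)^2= 49 / 81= 0.60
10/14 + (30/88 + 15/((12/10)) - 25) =-3525/308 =-11.44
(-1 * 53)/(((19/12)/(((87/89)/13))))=-55332/21983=-2.52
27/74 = 0.36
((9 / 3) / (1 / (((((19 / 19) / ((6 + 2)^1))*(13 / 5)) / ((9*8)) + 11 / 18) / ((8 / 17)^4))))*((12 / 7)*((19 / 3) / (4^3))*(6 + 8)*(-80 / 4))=-937857309 / 524288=-1788.82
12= 12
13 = 13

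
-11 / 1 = -11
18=18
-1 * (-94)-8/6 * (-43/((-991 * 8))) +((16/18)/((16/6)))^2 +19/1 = 2017547/17838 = 113.10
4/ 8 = 1/ 2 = 0.50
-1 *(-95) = 95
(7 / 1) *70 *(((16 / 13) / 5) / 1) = 1568 / 13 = 120.62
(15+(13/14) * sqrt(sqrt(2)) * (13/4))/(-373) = -15/373 - 169 * 2^(1/4)/20888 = -0.05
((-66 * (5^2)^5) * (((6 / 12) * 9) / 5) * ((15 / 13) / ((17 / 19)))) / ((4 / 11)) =-1818544921875 / 884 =-2057177513.43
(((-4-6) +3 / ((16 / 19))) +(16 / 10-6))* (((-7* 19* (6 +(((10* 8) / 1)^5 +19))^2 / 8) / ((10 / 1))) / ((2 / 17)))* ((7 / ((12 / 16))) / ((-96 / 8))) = -654839786552258325050025 / 512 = -1278983958109879541113.33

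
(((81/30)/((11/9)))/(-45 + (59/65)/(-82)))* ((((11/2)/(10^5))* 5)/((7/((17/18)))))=-244647/134349040000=-0.00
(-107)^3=-1225043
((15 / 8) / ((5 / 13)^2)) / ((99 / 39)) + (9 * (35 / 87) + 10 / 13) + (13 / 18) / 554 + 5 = 5948510527 / 413538840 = 14.38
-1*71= -71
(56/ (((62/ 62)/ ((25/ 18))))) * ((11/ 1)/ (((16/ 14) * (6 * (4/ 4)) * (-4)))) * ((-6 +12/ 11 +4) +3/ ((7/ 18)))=-22925/ 108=-212.27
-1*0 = 0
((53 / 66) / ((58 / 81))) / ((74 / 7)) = 10017 / 94424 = 0.11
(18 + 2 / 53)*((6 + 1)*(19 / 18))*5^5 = 198668750 / 477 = 416496.33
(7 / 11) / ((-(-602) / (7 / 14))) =1 / 1892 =0.00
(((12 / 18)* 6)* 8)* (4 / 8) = 16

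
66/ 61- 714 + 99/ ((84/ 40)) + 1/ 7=-284225/ 427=-665.63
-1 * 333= -333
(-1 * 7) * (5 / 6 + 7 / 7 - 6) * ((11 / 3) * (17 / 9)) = 32725 / 162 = 202.01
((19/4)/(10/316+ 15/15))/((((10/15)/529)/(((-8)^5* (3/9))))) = -6504685568/163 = -39906046.43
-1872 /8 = -234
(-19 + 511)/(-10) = -246/5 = -49.20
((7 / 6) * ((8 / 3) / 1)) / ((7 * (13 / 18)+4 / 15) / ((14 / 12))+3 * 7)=0.12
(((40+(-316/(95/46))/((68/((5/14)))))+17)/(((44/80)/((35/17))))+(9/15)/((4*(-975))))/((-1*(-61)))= 82588939599/23948996500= 3.45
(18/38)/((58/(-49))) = -441/1102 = -0.40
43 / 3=14.33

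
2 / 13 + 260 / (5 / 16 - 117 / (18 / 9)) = -52218 / 12103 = -4.31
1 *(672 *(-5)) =-3360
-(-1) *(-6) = -6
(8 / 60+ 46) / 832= 173 / 3120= 0.06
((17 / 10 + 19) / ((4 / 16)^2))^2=2742336 / 25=109693.44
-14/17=-0.82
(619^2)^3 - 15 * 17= 56252767574402026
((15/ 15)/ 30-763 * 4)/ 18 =-91559/ 540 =-169.55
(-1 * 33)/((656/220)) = -1815/164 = -11.07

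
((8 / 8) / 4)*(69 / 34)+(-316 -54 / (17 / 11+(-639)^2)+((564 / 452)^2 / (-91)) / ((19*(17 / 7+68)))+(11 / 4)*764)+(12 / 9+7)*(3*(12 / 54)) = 225154232196536290637 / 125709850480781736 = 1791.06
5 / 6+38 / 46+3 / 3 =367 / 138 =2.66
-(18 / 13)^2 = -324 / 169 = -1.92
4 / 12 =1 / 3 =0.33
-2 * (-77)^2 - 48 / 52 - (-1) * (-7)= -154257 / 13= -11865.92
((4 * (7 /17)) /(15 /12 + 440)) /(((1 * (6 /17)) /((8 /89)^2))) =3584 /41941695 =0.00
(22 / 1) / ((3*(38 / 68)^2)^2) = 29399392 / 1172889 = 25.07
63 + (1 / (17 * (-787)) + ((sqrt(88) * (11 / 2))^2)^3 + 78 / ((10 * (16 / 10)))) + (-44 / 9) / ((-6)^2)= 163539556093767133 / 8669592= 18863581595.74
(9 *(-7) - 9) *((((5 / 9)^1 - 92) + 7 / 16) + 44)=6769 / 2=3384.50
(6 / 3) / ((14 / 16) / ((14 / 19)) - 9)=-32 / 125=-0.26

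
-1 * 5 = -5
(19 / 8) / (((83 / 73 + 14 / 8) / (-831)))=-384199 / 562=-683.63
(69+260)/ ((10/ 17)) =5593/ 10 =559.30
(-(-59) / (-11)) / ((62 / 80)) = -2360 / 341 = -6.92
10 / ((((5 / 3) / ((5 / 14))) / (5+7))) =180 / 7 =25.71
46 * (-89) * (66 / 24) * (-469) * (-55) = -580826015 / 2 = -290413007.50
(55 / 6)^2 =3025 / 36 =84.03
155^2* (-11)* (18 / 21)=-1585650 / 7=-226521.43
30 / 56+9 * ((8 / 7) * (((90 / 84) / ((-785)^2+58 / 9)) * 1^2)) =582358155 / 1087032268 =0.54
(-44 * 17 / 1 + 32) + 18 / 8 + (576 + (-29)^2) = 2813 / 4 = 703.25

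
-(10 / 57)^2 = -0.03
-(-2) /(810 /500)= 100 /81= 1.23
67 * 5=335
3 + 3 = 6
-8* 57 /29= -456 /29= -15.72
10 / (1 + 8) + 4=46 / 9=5.11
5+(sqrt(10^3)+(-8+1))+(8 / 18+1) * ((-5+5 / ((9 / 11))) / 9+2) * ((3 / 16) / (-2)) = -4447 / 1944+10 * sqrt(10) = 29.34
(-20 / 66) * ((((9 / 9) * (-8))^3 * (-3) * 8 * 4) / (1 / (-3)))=491520 / 11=44683.64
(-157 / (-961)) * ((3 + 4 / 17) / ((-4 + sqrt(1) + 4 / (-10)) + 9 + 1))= 3925 / 49011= 0.08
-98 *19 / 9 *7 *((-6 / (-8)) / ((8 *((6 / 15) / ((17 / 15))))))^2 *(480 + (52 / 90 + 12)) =-20873866279 / 414720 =-50332.43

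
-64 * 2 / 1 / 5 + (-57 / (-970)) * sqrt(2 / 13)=-128 / 5 + 57 * sqrt(26) / 12610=-25.58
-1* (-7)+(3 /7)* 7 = 10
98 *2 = 196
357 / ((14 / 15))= 765 / 2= 382.50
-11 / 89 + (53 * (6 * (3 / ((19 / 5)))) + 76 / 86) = 18310061 / 72713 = 251.81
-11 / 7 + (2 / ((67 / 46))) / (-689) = -508437 / 323141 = -1.57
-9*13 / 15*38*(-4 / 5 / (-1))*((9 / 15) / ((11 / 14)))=-248976 / 1375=-181.07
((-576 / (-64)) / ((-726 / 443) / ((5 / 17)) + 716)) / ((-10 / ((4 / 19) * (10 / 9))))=-4430 / 14949181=-0.00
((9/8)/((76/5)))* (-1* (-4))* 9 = 405/152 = 2.66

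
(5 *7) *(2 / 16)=35 / 8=4.38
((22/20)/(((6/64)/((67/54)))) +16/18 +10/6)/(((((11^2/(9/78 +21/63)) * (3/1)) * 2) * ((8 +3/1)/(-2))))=-48517/25227774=-0.00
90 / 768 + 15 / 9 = 685 / 384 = 1.78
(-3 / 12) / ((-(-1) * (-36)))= 1 / 144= 0.01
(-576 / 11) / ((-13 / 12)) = 6912 / 143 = 48.34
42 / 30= 7 / 5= 1.40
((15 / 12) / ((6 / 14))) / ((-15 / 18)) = -7 / 2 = -3.50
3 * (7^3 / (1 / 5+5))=5145 / 26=197.88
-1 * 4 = -4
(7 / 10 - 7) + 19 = 127 / 10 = 12.70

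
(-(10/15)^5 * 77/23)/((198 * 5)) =-112/251505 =-0.00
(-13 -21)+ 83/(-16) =-627/16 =-39.19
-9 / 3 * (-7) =21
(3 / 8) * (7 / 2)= 21 / 16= 1.31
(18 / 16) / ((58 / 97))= 1.88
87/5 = 17.40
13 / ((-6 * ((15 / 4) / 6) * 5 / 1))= -52 / 75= -0.69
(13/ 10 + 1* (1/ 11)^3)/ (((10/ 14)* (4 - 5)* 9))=-40397/ 199650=-0.20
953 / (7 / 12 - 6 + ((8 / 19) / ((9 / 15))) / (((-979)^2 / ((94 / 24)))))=-624761682732 / 3551022025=-175.94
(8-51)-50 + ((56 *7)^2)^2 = 23612624803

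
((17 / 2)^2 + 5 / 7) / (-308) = -0.24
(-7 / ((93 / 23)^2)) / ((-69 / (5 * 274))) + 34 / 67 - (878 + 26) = -1555897508 / 1738449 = -894.99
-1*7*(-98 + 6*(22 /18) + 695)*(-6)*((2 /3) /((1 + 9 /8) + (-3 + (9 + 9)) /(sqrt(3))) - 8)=-2754860752 /13533 + 16244480*sqrt(3) /13533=-201487.07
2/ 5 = 0.40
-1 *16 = -16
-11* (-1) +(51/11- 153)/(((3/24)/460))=-6005639/11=-545967.18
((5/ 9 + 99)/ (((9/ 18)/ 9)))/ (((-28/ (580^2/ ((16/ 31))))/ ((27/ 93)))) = -12110400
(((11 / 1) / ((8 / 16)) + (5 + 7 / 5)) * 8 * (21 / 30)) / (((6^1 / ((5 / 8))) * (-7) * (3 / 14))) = -497 / 45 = -11.04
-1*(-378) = 378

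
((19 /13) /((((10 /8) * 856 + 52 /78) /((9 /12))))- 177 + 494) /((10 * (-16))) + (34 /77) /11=-3994301023 /2057735680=-1.94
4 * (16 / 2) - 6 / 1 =26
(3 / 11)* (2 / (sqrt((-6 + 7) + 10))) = 6* sqrt(11) / 121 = 0.16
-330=-330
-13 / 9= -1.44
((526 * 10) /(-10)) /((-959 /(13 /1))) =6838 /959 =7.13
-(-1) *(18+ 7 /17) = 313 /17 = 18.41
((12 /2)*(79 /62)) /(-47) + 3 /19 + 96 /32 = 82917 /27683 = 3.00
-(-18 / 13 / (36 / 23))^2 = -529 / 676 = -0.78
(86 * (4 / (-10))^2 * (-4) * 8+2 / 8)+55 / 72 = -790751 / 1800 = -439.31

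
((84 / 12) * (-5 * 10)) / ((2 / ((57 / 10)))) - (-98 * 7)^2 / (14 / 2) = -136451 / 2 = -68225.50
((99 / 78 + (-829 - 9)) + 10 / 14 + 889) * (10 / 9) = 48215 / 819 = 58.87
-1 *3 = -3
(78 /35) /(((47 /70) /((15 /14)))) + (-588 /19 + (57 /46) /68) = -535226109 /19553128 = -27.37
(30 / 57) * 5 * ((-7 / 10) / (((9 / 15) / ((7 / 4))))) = -1225 / 228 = -5.37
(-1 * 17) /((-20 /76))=323 /5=64.60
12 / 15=4 / 5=0.80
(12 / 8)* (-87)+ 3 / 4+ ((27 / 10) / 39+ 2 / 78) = -101131 / 780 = -129.66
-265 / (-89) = 265 / 89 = 2.98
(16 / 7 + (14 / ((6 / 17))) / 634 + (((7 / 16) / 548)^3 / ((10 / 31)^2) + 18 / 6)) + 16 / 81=67190674309265743597 / 12115572604718284800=5.55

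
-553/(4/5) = -2765/4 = -691.25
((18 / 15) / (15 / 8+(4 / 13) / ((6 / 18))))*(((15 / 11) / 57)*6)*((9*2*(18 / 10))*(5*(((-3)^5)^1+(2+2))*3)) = -144960192 / 20273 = -7150.41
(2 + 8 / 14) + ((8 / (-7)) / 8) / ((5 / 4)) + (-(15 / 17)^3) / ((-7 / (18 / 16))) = 3532019 / 1375640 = 2.57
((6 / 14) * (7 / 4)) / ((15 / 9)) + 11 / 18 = 191 / 180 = 1.06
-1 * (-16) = 16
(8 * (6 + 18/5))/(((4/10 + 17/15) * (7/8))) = 9216/161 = 57.24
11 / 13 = 0.85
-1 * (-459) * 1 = 459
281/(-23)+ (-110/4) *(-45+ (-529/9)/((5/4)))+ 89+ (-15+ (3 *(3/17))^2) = 310203073/119646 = 2592.67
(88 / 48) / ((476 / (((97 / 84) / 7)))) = 1067 / 1679328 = 0.00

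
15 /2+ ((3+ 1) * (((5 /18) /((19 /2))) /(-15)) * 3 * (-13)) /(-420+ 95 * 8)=218051 /29070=7.50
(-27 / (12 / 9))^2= 410.06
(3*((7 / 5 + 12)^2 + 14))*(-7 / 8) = -101619 / 200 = -508.10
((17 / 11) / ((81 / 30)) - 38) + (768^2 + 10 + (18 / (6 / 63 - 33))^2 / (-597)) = 16644389275259942 / 28220559543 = 589796.57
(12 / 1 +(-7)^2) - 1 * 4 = 57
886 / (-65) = -886 / 65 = -13.63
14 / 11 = 1.27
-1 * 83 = -83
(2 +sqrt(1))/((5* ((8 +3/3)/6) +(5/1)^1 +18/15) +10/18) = 270/1283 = 0.21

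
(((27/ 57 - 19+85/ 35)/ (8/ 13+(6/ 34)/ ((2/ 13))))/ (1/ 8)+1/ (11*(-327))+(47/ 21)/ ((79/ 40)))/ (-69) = 235324726969/ 225716448881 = 1.04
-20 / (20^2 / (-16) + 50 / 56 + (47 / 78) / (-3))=65520 / 79633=0.82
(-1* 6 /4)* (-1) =3 /2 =1.50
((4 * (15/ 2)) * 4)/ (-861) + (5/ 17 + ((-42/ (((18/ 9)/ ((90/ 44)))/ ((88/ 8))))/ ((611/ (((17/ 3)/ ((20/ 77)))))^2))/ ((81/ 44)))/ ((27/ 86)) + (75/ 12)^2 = 38.82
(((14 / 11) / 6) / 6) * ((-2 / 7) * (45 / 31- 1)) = -14 / 3069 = -0.00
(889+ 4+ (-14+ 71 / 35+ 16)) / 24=7849 / 210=37.38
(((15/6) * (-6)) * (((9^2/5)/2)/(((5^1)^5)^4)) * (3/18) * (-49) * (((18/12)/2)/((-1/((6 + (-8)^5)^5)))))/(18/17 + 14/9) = 112658964121.27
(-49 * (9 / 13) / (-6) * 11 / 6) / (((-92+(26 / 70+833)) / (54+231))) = 5376525 / 1349296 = 3.98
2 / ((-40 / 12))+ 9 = 42 / 5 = 8.40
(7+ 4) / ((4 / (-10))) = -55 / 2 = -27.50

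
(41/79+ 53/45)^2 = 36385024/12638025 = 2.88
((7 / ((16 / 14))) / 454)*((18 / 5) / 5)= 441 / 45400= 0.01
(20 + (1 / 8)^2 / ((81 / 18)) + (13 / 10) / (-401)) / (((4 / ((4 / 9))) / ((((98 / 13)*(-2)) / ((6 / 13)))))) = -565897717 / 7795440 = -72.59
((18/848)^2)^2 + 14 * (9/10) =2036122873893/161597050880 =12.60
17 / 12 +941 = 11309 / 12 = 942.42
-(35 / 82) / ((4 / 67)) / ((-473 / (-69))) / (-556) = 0.00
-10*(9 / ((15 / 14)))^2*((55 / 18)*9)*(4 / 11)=-7056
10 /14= 5 /7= 0.71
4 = 4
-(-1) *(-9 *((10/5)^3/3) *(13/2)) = -156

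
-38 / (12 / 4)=-38 / 3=-12.67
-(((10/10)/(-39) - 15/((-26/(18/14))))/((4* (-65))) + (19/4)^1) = -4.75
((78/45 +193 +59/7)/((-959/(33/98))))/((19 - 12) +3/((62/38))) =-1818553/225321845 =-0.01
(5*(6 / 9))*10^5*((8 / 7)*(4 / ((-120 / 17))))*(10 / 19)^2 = -1360000000 / 22743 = -59798.62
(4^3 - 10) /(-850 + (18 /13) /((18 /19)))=-0.06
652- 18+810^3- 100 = 531441534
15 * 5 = 75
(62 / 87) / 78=31 / 3393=0.01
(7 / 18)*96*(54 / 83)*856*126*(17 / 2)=1848220416 / 83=22267715.86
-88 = -88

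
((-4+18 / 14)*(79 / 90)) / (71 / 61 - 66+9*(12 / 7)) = 91561 / 1898730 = 0.05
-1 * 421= -421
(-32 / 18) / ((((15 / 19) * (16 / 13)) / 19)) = -4693 / 135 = -34.76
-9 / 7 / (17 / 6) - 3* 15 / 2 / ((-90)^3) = -1749481 / 3855600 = -0.45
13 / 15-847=-12692 / 15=-846.13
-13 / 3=-4.33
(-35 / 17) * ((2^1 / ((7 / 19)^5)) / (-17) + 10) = 10475040 / 693889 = 15.10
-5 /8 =-0.62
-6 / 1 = -6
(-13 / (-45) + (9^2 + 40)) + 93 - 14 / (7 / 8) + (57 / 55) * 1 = 98666 / 495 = 199.33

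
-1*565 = -565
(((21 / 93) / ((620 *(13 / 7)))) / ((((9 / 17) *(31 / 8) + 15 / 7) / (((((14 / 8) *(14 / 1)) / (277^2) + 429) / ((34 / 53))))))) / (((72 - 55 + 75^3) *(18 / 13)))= 1196787760049 / 22359188194958189520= 0.00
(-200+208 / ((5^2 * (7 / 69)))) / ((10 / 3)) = -30972 / 875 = -35.40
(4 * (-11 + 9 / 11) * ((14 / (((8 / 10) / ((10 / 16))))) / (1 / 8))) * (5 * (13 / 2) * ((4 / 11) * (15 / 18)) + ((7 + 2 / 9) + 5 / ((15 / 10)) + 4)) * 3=-94707200 / 363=-260901.38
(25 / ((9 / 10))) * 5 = 138.89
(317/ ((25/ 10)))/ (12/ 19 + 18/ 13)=78299/ 1245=62.89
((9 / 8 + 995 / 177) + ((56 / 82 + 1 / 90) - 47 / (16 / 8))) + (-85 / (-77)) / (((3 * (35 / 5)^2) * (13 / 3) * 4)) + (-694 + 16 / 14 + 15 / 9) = -30209337272251 / 42713831160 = -707.25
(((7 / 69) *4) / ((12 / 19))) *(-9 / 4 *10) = -665 / 46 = -14.46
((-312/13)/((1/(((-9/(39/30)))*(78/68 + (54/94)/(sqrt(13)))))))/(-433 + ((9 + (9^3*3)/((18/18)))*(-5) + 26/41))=-44280/2651473 - 797040*sqrt(13)/1238861767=-0.02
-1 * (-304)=304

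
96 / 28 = 3.43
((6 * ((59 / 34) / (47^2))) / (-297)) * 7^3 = -20237 / 3717747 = -0.01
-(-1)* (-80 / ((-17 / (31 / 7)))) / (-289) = -2480 / 34391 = -0.07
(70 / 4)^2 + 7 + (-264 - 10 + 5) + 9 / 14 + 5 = 1397 / 28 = 49.89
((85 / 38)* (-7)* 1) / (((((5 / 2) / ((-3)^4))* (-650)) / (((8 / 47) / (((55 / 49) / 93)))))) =175699692 / 15962375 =11.01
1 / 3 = 0.33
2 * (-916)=-1832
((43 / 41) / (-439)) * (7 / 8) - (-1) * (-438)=-63068797 / 143992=-438.00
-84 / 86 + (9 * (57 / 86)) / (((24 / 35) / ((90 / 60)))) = 16611 / 1376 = 12.07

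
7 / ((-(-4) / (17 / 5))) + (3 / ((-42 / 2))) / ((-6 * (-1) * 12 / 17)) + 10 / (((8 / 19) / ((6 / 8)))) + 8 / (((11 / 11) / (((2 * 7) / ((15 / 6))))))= 69077 / 1008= 68.53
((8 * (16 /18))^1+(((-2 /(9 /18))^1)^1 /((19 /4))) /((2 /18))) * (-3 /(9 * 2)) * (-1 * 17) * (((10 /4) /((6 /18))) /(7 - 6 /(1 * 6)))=-1.66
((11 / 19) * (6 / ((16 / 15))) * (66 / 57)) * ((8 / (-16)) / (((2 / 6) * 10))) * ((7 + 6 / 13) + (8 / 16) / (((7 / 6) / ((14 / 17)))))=-5642109 / 1276496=-4.42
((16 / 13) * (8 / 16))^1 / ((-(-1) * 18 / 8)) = 32 / 117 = 0.27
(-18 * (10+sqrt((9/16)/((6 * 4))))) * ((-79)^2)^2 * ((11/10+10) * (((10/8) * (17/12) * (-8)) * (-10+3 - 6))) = -14332266555165 - 2866453311033 * sqrt(6)/32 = -14551683679650.69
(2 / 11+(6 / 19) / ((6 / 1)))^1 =49 / 209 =0.23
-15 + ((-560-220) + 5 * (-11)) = -850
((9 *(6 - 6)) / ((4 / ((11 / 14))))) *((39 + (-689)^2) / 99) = 0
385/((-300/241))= -18557/60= -309.28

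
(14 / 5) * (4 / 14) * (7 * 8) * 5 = 224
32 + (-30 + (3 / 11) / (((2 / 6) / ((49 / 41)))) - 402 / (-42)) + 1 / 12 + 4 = 630109 / 37884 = 16.63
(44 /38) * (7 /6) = 77 /57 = 1.35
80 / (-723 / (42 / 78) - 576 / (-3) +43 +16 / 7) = -280 / 3869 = -0.07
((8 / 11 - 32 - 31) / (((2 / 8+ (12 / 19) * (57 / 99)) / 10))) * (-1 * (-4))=-109600 / 27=-4059.26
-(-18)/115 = 18/115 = 0.16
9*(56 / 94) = 252 / 47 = 5.36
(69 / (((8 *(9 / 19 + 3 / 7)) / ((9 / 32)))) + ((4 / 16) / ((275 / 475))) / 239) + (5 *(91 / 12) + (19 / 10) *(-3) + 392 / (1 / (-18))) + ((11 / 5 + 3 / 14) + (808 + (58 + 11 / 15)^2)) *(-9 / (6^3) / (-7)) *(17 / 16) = -1245533427080599 / 178082150400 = -6994.15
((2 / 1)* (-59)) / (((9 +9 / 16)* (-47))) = 1888 / 7191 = 0.26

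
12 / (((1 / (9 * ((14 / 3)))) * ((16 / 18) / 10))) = 5670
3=3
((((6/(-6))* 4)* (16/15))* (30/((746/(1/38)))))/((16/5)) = -10/7087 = -0.00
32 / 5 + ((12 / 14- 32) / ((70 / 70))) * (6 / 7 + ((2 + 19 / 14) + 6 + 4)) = -106887 / 245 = -436.27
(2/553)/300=1/82950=0.00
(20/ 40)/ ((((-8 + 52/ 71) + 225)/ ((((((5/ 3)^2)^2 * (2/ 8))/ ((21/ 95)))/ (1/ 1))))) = 0.02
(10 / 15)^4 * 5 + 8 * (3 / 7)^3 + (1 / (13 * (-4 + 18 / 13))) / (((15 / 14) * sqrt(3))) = 44936 / 27783 - 7 * sqrt(3) / 765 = 1.60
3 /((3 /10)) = 10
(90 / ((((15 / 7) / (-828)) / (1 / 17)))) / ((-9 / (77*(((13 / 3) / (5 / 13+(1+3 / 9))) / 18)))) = 2452.55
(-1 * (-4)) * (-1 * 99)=-396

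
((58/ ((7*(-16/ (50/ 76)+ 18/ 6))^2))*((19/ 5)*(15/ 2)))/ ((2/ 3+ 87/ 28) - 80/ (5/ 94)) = -12397500/ 250604281837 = -0.00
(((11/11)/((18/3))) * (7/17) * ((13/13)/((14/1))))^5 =1/353305857024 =0.00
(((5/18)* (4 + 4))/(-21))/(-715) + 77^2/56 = 22891901/216216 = 105.88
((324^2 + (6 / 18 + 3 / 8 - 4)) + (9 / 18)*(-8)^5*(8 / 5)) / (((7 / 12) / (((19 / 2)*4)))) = 5130541.23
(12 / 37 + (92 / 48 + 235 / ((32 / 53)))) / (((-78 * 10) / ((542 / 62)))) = -75363203 / 17177472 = -4.39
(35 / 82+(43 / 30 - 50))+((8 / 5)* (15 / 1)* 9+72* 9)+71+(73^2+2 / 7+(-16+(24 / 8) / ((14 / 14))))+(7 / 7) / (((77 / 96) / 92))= 299181653 / 47355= 6317.85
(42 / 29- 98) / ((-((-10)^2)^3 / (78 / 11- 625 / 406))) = 0.00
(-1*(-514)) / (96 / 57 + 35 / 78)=761748 / 3161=240.98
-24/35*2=-1.37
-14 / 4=-7 / 2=-3.50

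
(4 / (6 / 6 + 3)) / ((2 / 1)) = 1 / 2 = 0.50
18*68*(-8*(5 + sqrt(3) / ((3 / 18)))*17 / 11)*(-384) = 319610880 / 11 + 383533056*sqrt(3) / 11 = 89446329.03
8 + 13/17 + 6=251/17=14.76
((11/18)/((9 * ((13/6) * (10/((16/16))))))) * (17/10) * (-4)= -187/8775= -0.02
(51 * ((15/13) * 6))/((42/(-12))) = -9180/91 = -100.88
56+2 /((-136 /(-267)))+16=5163 /68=75.93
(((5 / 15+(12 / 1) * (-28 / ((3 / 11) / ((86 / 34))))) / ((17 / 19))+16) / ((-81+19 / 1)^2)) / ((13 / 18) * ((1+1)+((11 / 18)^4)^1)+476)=-473248131768 / 250609895451133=-0.00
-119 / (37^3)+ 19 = 19.00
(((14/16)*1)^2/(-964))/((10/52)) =-0.00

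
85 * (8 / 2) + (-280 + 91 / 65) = 307 / 5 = 61.40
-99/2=-49.50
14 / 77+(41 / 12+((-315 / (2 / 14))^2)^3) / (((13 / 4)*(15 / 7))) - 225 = 106199759695644627993952 / 6435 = 16503459160162335352.60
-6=-6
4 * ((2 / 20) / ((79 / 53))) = 106 / 395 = 0.27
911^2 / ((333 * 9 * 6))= 46.15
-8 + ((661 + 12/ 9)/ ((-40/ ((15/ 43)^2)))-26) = -532733/ 14792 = -36.01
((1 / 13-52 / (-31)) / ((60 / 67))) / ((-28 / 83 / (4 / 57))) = -561661 / 1378260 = -0.41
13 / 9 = 1.44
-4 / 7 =-0.57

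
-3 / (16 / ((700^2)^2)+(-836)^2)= -45018750000 / 10487808100000001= -0.00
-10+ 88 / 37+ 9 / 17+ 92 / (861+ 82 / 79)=-299226989 / 42835529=-6.99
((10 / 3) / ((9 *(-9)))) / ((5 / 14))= -28 / 243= -0.12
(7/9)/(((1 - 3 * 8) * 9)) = -7/1863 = -0.00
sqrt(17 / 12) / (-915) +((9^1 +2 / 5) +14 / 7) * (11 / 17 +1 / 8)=8.80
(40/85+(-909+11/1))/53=-15258/901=-16.93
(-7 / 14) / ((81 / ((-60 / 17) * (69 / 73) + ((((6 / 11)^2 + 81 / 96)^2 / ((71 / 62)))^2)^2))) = 18393958291712456502997767326123721871 / 1792422916877348338672046901807481356288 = 0.01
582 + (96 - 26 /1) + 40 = 692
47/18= 2.61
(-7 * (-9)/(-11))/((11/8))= -504/121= -4.17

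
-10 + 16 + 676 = 682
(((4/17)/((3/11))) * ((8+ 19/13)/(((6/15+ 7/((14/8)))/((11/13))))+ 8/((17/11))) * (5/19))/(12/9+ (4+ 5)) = 4421890/28767349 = 0.15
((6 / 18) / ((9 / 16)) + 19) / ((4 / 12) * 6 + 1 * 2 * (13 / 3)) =529 / 288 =1.84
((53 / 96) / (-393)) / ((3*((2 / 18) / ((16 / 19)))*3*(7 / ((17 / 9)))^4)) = -4426613 / 705764158722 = -0.00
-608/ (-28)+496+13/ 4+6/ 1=14755/ 28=526.96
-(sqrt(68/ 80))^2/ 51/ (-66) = 1/ 3960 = 0.00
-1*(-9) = 9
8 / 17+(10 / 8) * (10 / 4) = 489 / 136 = 3.60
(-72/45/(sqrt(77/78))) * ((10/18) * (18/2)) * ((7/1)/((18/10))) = -40 * sqrt(6006)/99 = -31.31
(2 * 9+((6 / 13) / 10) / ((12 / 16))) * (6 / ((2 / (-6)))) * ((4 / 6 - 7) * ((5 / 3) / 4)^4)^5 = 27722742328643798828125 / 336412439337265941970944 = 0.08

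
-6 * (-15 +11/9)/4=62/3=20.67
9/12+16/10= 47/20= 2.35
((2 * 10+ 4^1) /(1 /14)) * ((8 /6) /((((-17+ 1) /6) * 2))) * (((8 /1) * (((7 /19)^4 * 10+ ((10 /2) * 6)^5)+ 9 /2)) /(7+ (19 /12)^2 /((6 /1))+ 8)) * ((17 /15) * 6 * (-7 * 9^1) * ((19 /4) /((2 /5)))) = 6393556847309692032 /1186607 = 5388099722409.94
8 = 8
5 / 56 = 0.09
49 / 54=0.91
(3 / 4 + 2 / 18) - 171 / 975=8023 / 11700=0.69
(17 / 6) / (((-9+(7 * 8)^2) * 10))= 17 / 187620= 0.00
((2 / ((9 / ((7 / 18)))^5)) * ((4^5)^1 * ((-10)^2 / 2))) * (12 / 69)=215129600 / 80196041223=0.00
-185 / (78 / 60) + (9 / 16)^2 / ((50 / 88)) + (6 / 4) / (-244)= -179861237 / 1268800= -141.76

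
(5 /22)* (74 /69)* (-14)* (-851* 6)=191660 /11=17423.64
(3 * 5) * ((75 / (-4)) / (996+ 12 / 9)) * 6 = -10125 / 5984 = -1.69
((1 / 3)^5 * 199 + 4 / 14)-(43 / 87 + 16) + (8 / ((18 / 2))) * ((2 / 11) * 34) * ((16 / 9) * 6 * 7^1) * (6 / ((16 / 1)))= 75135898 / 542619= 138.47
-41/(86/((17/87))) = -697/7482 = -0.09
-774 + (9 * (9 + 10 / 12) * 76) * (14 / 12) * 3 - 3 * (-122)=23133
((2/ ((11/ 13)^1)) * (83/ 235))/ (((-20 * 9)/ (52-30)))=-1079/ 10575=-0.10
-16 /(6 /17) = -136 /3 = -45.33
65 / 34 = 1.91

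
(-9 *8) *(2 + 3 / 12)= -162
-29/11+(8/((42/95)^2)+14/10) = 962762/24255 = 39.69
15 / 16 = 0.94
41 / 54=0.76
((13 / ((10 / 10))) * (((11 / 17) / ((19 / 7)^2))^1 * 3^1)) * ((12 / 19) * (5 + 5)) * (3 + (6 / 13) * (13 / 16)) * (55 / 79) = 468242775 / 9211637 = 50.83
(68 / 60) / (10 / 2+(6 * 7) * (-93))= -17 / 58515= -0.00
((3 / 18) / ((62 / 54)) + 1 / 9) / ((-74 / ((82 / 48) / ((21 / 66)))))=-64493 / 3468528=-0.02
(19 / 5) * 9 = 171 / 5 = 34.20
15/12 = 5/4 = 1.25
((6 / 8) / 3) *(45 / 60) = 3 / 16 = 0.19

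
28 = 28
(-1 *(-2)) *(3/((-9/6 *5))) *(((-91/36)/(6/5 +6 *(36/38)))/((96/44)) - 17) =13.73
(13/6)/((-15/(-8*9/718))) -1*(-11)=19771/1795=11.01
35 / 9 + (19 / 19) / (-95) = 3316 / 855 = 3.88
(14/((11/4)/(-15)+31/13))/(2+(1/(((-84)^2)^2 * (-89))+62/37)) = 1790323504220160/1034704539381719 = 1.73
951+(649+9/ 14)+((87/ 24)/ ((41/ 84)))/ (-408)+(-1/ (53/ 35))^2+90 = 370818805107/ 219281776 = 1691.06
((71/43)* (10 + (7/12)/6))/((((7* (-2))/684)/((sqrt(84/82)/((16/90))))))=-44132535* sqrt(1722)/394912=-4637.41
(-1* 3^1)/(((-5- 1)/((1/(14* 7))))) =0.01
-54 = -54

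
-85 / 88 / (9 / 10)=-425 / 396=-1.07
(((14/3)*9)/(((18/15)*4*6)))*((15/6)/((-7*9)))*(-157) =9.09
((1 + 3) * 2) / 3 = 8 / 3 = 2.67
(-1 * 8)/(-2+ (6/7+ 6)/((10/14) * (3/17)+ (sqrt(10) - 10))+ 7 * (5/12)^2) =106781143680/20277119917 - 5369462784 * sqrt(10)/20277119917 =4.43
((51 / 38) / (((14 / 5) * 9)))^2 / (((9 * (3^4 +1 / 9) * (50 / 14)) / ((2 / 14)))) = 289 / 1859467680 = 0.00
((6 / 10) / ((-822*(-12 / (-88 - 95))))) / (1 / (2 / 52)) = -61 / 142480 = -0.00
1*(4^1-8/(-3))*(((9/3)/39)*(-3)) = -1.54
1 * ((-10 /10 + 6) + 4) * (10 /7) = 90 /7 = 12.86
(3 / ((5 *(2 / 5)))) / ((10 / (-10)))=-3 / 2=-1.50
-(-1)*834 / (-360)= -139 / 60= -2.32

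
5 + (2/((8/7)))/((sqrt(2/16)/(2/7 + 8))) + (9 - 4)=10 + 29 *sqrt(2)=51.01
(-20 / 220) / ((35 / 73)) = -73 / 385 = -0.19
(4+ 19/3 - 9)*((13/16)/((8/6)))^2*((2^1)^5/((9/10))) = 845/48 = 17.60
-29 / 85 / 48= -0.01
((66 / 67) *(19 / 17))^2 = 1572516 / 1297321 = 1.21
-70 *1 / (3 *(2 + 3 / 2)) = -20 / 3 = -6.67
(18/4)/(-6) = -3/4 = -0.75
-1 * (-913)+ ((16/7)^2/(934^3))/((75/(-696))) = 113908860640851/124763264675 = 913.00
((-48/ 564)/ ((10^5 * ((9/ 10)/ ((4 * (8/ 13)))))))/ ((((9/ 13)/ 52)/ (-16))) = 6656/ 2379375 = 0.00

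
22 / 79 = 0.28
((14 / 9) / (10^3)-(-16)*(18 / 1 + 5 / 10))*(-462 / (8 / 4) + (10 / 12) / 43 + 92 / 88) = -68061.17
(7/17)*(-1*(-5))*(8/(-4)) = -70/17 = -4.12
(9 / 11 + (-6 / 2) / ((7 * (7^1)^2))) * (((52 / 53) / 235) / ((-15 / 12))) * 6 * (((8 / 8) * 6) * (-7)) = 0.68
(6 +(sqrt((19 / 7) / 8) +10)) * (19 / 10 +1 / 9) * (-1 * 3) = -1448 / 15 - 181 * sqrt(266) / 840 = -100.05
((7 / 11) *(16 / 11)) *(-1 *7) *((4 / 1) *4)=-12544 / 121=-103.67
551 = 551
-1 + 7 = 6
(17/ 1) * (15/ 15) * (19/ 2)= 323/ 2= 161.50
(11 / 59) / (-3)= -11 / 177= -0.06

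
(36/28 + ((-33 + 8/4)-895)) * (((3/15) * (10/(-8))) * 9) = 58257/28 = 2080.61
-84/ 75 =-28/ 25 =-1.12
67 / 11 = 6.09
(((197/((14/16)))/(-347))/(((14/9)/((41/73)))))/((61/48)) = -13957056/75714359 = -0.18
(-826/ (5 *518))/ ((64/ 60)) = -177/ 592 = -0.30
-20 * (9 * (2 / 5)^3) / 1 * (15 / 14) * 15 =-1296 / 7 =-185.14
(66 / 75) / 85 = 22 / 2125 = 0.01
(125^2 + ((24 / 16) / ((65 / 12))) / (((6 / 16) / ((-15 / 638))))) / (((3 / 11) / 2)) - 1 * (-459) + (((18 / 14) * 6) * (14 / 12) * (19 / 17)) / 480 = 353906703667 / 3076320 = 115042.23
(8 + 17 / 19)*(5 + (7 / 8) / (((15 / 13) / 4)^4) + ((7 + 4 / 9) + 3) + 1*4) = 1247564591 / 961875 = 1297.01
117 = 117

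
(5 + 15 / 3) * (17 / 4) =85 / 2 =42.50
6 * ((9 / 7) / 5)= 54 / 35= 1.54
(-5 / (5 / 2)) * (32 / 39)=-64 / 39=-1.64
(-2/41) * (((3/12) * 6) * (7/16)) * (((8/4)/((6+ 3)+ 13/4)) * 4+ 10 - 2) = -159/574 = -0.28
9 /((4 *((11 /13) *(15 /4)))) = 39 /55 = 0.71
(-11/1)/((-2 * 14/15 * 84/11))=605/784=0.77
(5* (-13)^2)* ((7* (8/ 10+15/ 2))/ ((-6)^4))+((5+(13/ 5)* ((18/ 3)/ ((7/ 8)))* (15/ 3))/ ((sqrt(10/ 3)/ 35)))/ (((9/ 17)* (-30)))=98189/ 2592 -11203* sqrt(30)/ 540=-75.75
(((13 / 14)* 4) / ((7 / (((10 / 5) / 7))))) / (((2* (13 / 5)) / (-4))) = -40 / 343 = -0.12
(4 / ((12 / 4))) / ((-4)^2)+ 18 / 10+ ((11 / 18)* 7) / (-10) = 131 / 90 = 1.46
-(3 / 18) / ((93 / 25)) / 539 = -0.00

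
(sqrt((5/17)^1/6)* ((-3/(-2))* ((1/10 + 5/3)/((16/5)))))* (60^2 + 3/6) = 381653* sqrt(510)/13056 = 660.15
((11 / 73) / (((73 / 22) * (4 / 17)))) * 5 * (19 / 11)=17765 / 10658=1.67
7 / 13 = 0.54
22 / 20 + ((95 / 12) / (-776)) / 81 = 4148021 / 3771360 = 1.10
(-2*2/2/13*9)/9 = -0.15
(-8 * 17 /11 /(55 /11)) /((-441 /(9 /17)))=8 /2695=0.00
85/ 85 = 1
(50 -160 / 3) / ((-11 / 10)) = 100 / 33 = 3.03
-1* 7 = -7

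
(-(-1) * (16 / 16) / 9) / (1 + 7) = 1 / 72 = 0.01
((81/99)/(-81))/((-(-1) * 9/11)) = -1/81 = -0.01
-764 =-764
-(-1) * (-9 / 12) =-3 / 4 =-0.75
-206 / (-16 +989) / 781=-206 / 759913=-0.00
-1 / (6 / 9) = -3 / 2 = -1.50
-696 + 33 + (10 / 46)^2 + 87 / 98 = -34322773 / 51842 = -662.06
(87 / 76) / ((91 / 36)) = 783 / 1729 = 0.45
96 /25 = 3.84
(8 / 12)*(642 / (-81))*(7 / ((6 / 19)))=-117.13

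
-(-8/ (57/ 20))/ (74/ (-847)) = -67760/ 2109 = -32.13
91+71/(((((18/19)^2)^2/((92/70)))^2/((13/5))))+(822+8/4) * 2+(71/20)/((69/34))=866328679894283581/388109236536000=2232.18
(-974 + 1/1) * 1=-973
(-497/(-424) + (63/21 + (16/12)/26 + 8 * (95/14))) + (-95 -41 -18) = -11053255/115752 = -95.49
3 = 3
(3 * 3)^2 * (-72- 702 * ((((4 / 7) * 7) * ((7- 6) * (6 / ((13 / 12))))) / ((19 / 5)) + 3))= -9650502 / 19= -507921.16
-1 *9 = -9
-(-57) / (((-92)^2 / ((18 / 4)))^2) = 4617 / 286557184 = 0.00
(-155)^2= 24025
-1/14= -0.07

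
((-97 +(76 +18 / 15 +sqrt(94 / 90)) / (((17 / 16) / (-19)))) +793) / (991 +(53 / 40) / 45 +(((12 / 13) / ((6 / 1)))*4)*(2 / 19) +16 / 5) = -5173721280 / 7515074587 - 9010560*sqrt(235) / 7515074587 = -0.71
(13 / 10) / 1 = 13 / 10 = 1.30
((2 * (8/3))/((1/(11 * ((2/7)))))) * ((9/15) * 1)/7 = 352/245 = 1.44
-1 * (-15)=15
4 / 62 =2 / 31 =0.06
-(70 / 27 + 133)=-3661 / 27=-135.59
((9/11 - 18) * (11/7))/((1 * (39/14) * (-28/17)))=153/26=5.88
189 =189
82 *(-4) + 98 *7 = 358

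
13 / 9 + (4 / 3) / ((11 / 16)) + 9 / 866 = 291001 / 85734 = 3.39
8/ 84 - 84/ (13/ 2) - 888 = -900.83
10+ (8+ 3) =21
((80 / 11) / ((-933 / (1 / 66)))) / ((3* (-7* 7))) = 0.00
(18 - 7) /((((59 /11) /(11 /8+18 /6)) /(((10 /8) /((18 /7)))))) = 148225 /33984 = 4.36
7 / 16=0.44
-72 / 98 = -36 / 49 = -0.73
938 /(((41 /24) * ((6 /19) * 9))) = 71288 /369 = 193.19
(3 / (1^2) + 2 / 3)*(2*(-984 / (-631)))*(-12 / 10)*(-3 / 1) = 129888 / 3155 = 41.17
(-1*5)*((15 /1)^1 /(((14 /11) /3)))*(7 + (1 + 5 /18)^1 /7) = -248875 /196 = -1269.77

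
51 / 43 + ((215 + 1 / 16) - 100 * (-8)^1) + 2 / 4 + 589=1605.75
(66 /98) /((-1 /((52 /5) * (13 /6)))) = -3718 /245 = -15.18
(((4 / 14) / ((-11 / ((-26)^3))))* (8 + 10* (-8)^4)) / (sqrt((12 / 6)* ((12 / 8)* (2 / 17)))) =240017856* sqrt(102) / 77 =31481318.47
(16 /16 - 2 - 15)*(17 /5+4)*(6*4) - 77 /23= -327169 /115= -2844.95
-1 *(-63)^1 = 63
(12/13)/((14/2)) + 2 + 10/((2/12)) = 5654/91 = 62.13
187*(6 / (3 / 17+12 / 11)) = 69938 / 79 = 885.29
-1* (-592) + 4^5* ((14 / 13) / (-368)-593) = -181386256 / 299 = -606643.00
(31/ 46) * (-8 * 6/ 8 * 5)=-465/ 23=-20.22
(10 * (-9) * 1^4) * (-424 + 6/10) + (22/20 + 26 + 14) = 381471/10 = 38147.10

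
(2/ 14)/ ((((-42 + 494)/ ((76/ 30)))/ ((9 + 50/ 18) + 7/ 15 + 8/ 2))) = 13889/ 1067850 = 0.01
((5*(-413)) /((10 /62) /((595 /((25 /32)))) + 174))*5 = -1218845600 /20540377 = -59.34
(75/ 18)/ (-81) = -25/ 486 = -0.05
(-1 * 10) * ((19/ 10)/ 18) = -1.06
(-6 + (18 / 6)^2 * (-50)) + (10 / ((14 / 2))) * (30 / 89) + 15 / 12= -1132037 / 2492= -454.27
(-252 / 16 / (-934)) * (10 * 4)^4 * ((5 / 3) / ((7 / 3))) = 14400000 / 467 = 30835.12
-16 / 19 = -0.84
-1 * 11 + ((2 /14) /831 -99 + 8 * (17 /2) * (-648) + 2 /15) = -1284796907 /29085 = -44173.87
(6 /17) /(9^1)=2 /51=0.04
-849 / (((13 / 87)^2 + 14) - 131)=6426081 / 885404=7.26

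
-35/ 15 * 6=-14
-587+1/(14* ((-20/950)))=-16531/28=-590.39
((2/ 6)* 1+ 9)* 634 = 17752/ 3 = 5917.33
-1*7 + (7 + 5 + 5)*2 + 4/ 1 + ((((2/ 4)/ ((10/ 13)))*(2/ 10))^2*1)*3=310507/ 10000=31.05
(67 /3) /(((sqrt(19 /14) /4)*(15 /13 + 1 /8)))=27872*sqrt(266) /7581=59.96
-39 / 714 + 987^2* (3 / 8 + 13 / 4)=3361857167 / 952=3531362.57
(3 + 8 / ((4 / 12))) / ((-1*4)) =-27 / 4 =-6.75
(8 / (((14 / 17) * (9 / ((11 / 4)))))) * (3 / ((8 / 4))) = 187 / 42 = 4.45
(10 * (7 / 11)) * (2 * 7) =980 / 11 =89.09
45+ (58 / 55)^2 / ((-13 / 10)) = 347197 / 7865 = 44.14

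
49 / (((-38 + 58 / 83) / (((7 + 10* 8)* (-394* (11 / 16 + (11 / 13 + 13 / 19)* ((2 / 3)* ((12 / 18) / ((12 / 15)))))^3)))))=5214421160306370943 / 31849345302528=163721.46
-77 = -77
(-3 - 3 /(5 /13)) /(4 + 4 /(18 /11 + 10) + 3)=-1728 /1175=-1.47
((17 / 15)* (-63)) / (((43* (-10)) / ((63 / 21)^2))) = 3213 / 2150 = 1.49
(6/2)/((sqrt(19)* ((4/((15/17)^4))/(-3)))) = -455625* sqrt(19)/6347596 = -0.31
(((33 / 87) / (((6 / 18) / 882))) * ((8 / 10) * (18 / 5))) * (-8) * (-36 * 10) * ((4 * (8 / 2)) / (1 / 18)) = 347640201216 / 145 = 2397518629.08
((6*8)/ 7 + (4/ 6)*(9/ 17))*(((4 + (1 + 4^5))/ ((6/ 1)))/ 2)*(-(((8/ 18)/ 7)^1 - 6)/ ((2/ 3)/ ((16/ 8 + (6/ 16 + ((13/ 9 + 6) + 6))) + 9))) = 19676657/ 144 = 136643.45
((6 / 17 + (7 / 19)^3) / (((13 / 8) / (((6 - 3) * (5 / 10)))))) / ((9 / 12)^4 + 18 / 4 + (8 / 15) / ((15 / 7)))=32476032000 / 442262702479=0.07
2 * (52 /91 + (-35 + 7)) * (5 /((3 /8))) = -5120 /7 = -731.43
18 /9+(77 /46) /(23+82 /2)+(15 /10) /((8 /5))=2.96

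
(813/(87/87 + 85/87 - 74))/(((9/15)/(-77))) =9077145/6266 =1448.63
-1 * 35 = -35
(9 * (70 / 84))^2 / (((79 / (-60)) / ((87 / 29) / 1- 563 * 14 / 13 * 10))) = 265885875 / 1027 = 258895.69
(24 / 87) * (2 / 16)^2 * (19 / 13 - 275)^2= 1580642 / 4901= 322.51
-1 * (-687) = 687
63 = 63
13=13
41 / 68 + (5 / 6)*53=9133 / 204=44.77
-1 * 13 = -13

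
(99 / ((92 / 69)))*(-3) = -891 / 4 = -222.75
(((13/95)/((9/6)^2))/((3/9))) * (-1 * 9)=-156/95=-1.64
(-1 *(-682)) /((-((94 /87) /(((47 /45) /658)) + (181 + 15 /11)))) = -108779 /137657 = -0.79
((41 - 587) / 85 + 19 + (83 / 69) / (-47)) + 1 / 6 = 2337103 / 183770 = 12.72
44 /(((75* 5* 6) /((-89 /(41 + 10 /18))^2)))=71289 /794750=0.09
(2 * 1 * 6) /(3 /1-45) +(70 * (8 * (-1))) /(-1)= 3918 /7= 559.71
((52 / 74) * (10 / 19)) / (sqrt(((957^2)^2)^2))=260 / 589661911733103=0.00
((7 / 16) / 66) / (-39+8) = -7 / 32736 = -0.00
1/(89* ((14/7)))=1/178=0.01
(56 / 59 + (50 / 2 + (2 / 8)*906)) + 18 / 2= 30851 / 118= 261.45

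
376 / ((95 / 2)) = 7.92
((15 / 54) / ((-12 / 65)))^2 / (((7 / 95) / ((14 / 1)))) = 10034375 / 23328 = 430.14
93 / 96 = 31 / 32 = 0.97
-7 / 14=-1 / 2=-0.50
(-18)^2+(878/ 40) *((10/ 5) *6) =2937/ 5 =587.40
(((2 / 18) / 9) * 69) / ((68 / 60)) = 115 / 153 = 0.75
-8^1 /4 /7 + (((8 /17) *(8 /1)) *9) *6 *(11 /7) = 5426 /17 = 319.18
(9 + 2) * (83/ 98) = 913/ 98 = 9.32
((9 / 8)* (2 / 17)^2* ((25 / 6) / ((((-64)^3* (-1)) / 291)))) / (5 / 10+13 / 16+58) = 21825 / 17973968896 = 0.00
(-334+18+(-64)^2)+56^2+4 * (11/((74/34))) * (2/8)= 256079/37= 6921.05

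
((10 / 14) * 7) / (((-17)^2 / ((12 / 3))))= 20 / 289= 0.07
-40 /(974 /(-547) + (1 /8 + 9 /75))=4376000 /167997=26.05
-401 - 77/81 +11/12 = -129935/324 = -401.03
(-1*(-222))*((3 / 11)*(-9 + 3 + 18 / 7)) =-15984 / 77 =-207.58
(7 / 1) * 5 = 35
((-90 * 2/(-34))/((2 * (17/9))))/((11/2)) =810/3179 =0.25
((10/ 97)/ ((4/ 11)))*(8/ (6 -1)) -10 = -926/ 97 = -9.55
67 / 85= 0.79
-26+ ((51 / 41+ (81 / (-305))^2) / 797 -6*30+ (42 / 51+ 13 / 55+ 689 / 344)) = -39682592786078257 / 195542834359400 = -202.94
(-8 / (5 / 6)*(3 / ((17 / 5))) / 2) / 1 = -72 / 17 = -4.24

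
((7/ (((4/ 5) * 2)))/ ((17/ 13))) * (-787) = -2632.98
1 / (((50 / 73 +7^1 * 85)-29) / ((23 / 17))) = 1679 / 703256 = 0.00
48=48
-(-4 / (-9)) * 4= -16 / 9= -1.78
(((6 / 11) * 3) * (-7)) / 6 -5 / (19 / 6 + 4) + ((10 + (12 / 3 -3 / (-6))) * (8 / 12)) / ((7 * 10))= -245213 / 99330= -2.47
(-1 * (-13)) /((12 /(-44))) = -143 /3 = -47.67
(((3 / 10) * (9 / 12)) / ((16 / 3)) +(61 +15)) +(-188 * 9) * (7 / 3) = -2478053 / 640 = -3871.96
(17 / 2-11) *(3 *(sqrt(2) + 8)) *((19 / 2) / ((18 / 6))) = -190-95 *sqrt(2) / 4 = -223.59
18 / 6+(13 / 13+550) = 554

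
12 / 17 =0.71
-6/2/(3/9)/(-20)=9/20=0.45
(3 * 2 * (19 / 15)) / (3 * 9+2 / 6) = 57 / 205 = 0.28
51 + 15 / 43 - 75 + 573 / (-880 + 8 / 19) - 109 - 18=-108728477 / 718616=-151.30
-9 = -9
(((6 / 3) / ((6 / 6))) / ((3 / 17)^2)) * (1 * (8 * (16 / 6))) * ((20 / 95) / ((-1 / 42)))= -2071552 / 171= -12114.34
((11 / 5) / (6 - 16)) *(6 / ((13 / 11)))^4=-146.16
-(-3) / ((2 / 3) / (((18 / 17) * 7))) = 567 / 17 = 33.35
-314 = -314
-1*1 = -1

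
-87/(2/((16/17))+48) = -696/401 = -1.74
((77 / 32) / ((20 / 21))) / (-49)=-33 / 640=-0.05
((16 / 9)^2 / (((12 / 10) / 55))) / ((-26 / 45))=-250.71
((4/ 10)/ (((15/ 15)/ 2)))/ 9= 0.09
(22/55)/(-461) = -2/2305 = -0.00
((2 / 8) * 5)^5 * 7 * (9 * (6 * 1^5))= 590625 / 512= 1153.56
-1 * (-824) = 824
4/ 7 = 0.57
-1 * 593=-593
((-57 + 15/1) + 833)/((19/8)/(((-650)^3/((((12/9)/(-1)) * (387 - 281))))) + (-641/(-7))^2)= 31932571125000/338514583924343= 0.09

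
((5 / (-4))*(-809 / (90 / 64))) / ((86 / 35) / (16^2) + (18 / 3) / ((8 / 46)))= 28994560 / 1391427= 20.84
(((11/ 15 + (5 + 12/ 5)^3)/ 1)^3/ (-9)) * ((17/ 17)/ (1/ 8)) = -28224415916391232/ 474609375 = -59468728.19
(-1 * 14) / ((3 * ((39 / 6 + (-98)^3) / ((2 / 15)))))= 56 / 84706695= 0.00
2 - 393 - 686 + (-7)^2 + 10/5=-1026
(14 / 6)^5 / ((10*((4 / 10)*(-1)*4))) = -16807 / 3888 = -4.32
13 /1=13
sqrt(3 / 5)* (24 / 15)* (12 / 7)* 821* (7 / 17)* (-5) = -78816* sqrt(15) / 85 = -3591.21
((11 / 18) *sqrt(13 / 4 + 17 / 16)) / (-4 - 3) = -11 *sqrt(69) / 504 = -0.18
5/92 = 0.05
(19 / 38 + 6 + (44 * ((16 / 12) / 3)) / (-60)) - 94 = -23713 / 270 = -87.83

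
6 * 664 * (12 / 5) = 47808 / 5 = 9561.60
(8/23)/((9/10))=80/207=0.39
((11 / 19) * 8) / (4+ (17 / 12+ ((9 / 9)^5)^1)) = 96 / 133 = 0.72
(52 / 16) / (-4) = -13 / 16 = -0.81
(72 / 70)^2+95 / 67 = 203207 / 82075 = 2.48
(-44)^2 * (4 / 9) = 7744 / 9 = 860.44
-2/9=-0.22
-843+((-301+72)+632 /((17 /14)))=-9376 /17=-551.53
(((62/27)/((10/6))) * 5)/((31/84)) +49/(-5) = 133/15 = 8.87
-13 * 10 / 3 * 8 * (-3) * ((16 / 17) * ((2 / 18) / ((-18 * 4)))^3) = -65 / 18068994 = -0.00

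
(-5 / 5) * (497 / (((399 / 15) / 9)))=-3195 / 19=-168.16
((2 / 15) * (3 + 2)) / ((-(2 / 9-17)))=0.04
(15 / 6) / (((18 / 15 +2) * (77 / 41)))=0.42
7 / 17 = 0.41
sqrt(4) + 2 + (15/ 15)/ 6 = 25/ 6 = 4.17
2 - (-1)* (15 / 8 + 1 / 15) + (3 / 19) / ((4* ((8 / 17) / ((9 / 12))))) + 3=7.00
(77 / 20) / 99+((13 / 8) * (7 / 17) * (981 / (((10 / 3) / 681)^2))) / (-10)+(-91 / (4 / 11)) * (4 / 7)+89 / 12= -3353598973111 / 1224000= -2739868.44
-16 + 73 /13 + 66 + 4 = 59.62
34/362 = 17/181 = 0.09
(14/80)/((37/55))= 77/296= 0.26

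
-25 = -25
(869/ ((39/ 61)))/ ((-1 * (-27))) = 53009/ 1053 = 50.34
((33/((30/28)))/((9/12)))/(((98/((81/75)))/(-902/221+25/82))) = -1935846/1132625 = -1.71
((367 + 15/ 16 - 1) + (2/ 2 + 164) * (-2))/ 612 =197/ 3264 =0.06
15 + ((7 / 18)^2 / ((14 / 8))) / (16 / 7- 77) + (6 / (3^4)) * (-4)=14.70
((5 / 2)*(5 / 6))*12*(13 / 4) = 325 / 4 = 81.25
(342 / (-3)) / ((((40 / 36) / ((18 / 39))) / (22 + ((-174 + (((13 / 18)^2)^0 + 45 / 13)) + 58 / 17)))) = 98040456 / 14365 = 6824.95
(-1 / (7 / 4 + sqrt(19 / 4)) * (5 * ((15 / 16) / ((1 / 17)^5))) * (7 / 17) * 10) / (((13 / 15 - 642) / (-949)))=-10323361.92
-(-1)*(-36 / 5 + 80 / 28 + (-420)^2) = 6173848 / 35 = 176395.66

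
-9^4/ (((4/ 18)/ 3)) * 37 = -6554439/ 2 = -3277219.50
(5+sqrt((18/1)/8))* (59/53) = 767/106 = 7.24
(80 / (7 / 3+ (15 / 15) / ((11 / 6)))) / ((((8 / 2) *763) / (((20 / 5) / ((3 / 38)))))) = 352 / 763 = 0.46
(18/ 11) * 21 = 378/ 11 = 34.36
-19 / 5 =-3.80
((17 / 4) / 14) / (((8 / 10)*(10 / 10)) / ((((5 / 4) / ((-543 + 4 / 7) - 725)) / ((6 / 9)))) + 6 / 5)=-1275 / 2266192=-0.00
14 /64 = 7 /32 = 0.22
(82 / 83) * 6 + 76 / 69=40256 / 5727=7.03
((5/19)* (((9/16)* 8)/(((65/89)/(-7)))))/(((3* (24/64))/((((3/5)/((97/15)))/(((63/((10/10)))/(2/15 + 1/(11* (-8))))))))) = -14329/7906470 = -0.00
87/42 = 29/14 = 2.07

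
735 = 735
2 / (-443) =-2 / 443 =-0.00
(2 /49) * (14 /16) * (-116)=-29 /7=-4.14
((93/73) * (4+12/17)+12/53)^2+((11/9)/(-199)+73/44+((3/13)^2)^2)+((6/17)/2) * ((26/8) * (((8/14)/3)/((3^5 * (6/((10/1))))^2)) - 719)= -86.52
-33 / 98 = -0.34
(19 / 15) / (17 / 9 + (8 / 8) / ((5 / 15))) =57 / 220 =0.26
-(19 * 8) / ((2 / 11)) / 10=-418 / 5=-83.60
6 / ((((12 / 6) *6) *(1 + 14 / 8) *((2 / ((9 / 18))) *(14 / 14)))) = 1 / 22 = 0.05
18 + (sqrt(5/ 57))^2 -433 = -23650/ 57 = -414.91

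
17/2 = 8.50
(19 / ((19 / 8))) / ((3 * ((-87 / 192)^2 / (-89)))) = -2916352 / 2523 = -1155.91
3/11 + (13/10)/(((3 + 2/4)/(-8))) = -1039/385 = -2.70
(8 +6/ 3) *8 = 80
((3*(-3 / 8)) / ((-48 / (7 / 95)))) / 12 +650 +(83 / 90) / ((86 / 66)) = 816581147 / 1254912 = 650.71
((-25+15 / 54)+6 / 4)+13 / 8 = -21.60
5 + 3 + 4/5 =8.80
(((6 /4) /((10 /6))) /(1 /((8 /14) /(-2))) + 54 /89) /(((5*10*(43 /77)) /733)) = 8780607 /956750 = 9.18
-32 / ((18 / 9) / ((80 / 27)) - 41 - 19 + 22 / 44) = 0.54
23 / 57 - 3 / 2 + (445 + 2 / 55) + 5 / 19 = 146587 / 330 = 444.20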